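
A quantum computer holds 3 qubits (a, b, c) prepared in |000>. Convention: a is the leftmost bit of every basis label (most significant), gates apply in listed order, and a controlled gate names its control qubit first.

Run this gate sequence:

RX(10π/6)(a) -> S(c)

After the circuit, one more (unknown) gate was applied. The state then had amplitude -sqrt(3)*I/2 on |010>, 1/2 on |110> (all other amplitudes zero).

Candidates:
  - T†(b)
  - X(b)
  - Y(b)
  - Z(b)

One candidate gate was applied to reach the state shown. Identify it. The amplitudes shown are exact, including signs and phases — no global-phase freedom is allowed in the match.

The unique candidate consistent with the amplitudes is Y(b).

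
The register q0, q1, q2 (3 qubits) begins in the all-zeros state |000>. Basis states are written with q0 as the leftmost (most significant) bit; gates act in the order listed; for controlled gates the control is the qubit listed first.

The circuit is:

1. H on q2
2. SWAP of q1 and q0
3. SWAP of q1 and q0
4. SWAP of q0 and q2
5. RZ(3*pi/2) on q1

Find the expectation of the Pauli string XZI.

The observable XZI averages to 1. Key observation: gates 2-3 undo each other exactly, leaving only the rest of the circuit to track.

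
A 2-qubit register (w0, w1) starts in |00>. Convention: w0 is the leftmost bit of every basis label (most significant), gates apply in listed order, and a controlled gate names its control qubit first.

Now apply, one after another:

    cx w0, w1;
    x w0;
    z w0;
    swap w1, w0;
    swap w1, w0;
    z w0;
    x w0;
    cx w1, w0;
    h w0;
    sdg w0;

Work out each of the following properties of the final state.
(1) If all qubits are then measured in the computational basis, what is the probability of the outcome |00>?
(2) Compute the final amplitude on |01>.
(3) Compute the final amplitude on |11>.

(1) A full measurement returns |00> with probability 1/2. Key observation: the block from step 2 through step 7 cancels to the identity and can be dropped.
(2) |01> carries amplitude 0 in the final state.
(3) The amplitude on |11> is 0.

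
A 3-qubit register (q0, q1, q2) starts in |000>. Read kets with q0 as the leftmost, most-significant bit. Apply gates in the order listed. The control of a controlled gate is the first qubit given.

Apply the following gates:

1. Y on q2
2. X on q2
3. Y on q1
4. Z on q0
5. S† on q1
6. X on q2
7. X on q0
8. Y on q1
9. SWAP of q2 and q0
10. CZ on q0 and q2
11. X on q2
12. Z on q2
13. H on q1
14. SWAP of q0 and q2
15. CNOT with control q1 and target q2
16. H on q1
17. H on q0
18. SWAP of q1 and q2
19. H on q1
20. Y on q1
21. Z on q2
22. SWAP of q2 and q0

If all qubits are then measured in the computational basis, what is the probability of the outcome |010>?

The probability of measuring |010> is 1/4.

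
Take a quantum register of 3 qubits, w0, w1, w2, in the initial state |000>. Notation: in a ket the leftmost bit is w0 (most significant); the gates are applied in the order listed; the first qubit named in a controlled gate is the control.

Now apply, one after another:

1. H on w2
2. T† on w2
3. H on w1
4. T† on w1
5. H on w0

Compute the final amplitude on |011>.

|011> carries amplitude -sqrt(2)*I/4 in the final state.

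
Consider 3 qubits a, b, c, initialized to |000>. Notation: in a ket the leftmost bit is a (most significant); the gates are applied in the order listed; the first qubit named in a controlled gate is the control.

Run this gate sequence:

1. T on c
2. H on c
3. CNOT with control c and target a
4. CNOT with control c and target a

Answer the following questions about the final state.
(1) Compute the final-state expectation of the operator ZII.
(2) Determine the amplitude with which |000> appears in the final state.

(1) The expectation value of ZII is 1. Key observation: gates 3-4 undo each other exactly, leaving only the rest of the circuit to track.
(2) The amplitude on |000> is sqrt(2)/2.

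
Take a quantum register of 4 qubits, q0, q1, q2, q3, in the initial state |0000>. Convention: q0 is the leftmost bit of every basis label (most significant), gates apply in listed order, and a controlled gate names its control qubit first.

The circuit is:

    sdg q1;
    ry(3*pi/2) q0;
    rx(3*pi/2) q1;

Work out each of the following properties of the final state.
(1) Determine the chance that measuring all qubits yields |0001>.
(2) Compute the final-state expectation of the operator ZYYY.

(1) The probability of measuring |0001> is 0.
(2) The expectation value of ZYYY is 0.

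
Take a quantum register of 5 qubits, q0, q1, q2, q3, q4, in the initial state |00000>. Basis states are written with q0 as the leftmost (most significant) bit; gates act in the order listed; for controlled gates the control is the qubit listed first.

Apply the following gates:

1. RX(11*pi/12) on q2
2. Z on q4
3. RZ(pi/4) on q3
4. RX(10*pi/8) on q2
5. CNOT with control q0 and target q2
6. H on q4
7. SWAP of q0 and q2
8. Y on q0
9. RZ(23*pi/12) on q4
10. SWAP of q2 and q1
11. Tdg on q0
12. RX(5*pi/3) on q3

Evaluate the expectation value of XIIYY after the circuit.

In the final state, XIIYY has expectation 3/16 - sqrt(3)/16.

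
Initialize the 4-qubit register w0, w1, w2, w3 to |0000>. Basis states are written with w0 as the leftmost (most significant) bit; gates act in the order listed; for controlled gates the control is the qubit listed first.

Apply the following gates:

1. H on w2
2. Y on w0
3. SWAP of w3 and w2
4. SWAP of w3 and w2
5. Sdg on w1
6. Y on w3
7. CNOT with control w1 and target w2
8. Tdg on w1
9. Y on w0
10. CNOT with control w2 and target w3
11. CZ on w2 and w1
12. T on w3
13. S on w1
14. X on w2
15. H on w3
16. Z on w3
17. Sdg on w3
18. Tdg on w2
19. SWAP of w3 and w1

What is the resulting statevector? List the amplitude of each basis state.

The resulting statevector has amplitude I/2 on |0000>, I/2 on |0010>, -1/2 on |0100>, 1/2 on |0110>, and 0 on every other basis state. Key observation: gates 3-4 undo each other exactly, leaving only the rest of the circuit to track.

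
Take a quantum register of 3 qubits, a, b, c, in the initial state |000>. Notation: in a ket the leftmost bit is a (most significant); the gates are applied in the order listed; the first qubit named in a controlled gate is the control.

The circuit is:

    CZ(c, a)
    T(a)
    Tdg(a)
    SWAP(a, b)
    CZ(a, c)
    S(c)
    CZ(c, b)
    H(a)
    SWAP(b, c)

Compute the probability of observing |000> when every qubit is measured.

Outcome |000> occurs with probability 1/2.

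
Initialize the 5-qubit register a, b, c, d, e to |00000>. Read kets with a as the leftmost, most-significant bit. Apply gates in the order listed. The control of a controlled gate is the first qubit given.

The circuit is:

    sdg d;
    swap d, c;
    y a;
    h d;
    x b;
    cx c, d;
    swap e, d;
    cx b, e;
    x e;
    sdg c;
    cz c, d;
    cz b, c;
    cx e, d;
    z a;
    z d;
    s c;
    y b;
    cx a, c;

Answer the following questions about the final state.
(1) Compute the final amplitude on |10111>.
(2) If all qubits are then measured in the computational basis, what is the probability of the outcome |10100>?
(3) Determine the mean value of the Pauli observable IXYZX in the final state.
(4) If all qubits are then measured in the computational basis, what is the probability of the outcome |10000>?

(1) |10111> carries amplitude sqrt(2)/2 in the final state.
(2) The probability of measuring |10100> is 1/2.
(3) In the final state, IXYZX has expectation 0.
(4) The probability of measuring |10000> is 0.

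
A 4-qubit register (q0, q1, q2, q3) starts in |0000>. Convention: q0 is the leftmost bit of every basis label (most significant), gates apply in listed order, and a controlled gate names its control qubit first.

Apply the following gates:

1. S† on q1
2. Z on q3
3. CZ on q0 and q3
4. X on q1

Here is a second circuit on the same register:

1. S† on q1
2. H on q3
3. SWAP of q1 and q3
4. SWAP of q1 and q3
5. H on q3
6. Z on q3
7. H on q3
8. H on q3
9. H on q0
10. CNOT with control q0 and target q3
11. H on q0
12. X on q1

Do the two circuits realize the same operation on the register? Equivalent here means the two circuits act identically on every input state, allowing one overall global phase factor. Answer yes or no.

No: there is an input state on which the two circuits produce genuinely different outputs (not merely differing by a phase).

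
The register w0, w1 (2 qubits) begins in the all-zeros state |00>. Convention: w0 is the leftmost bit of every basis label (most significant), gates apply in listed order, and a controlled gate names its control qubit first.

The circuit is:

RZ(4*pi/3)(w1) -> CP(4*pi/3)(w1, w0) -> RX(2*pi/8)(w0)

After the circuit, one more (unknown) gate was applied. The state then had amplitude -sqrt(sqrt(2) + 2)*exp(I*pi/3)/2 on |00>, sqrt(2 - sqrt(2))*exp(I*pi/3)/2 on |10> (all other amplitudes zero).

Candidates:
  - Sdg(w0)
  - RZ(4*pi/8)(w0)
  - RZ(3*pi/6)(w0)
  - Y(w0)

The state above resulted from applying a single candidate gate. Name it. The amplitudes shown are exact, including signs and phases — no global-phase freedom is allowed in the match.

The unique candidate consistent with the amplitudes is Sdg(w0).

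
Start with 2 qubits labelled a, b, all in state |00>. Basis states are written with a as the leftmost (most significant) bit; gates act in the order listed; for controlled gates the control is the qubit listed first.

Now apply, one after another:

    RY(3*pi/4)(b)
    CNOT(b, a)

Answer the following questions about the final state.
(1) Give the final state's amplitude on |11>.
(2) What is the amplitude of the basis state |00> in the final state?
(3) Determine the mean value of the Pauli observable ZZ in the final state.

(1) The final state's coefficient on |11> equals sqrt(sqrt(2) + 2)/2.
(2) |00> carries amplitude sqrt(2 - sqrt(2))/2 in the final state.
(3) In the final state, ZZ has expectation 1.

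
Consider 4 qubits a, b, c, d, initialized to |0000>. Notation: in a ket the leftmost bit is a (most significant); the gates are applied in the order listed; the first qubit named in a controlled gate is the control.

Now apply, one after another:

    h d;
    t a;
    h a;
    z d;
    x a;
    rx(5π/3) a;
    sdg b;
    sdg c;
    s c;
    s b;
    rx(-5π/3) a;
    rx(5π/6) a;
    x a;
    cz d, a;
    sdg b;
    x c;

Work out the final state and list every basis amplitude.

After the circuit, the state carries amplitude (1 - I)*(sqrt(6) - sqrt(2)*I)/8 on |0010>, (1 - I)*(-sqrt(6) + sqrt(2)*I)/8 on |0011>, (1 - I)*(sqrt(6) - sqrt(2)*I)/8 on |1010>, (1 - I)*(sqrt(6) - sqrt(2)*I)/8 on |1011>, and 0 on every other basis state.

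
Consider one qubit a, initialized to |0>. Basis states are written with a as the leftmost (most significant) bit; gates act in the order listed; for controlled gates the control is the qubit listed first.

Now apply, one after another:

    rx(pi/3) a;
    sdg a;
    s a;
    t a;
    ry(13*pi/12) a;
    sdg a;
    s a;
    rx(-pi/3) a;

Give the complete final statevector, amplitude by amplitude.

The final amplitudes are -sqrt(sqrt(2) + 2)*exp(I*pi/4)/16 + sqrt(6 - 3*sqrt(2))*exp(3*I*pi/4)/16 + sqrt(6 - 3*sqrt(2))*exp(I*pi/4)/16 + (3 + I)*sqrt(6 - 3*sqrt(2))/16 + 3*sqrt(sqrt(2) + 2)*exp(3*I*pi/4)/16 + (-3 + 3*I)*sqrt(sqrt(2) + 2)/16 on |0>, (3 - I)*sqrt(3*sqrt(2) + 6)/16 - sqrt(3*sqrt(2) + 6)*exp(I*pi/4)/16 - 3*sqrt(2 - sqrt(2))*exp(3*I*pi/4)/16 - sqrt(2 - sqrt(2))*exp(I*pi/4)/16 + sqrt(3*sqrt(2) + 6)*exp(3*I*pi/4)/16 + sqrt(2 - sqrt(2))*(3 + 3*I)/16 on |1>.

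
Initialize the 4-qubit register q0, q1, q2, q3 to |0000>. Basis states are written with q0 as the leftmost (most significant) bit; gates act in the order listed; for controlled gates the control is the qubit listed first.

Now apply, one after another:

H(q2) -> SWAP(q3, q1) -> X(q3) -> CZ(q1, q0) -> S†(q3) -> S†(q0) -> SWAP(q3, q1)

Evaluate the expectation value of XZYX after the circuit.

The observable XZYX averages to 0.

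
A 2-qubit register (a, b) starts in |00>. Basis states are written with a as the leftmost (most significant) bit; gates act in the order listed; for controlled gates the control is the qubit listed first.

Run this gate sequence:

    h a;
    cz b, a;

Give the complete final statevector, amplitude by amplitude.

The resulting statevector has amplitude sqrt(2)/2 on |00>, 0 on |01>, sqrt(2)/2 on |10>, 0 on |11>.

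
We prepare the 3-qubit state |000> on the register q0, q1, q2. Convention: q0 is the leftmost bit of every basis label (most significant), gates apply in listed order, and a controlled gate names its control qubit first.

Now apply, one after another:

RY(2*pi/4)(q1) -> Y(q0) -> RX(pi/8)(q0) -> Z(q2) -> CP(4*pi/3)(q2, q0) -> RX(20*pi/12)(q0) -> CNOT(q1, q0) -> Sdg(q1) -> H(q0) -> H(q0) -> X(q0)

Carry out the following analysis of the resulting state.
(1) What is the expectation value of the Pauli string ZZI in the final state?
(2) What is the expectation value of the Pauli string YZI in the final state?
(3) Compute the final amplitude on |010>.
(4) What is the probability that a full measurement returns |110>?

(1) The observable ZZI averages to sqrt(6 - 3*sqrt(2))/4 + sqrt(sqrt(2) + 2)/4. Key observation: steps 9-10 multiply out to the identity, so the circuit reduces to the remaining gates.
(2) In the final state, YZI has expectation -sqrt(2 - sqrt(2))/4 + sqrt(3*sqrt(2) + 6)/4.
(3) |010> carries amplitude -sqrt(2)*I*sin(5*pi/48)/2 in the final state.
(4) A full measurement returns |110> with probability sqrt(6 - 3*sqrt(2))/16 + sqrt(sqrt(2) + 2)/16 + 1/4.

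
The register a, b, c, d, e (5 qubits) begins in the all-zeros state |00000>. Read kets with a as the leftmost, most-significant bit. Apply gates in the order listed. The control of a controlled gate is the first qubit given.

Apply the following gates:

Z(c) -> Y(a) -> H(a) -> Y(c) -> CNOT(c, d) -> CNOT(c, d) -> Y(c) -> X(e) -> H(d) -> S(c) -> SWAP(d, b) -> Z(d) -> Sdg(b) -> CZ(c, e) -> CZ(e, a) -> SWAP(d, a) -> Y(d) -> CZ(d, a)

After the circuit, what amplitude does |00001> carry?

The final state's coefficient on |00001> equals 1/2. Key observation: steps 4-7 multiply out to the identity, so the circuit reduces to the remaining gates.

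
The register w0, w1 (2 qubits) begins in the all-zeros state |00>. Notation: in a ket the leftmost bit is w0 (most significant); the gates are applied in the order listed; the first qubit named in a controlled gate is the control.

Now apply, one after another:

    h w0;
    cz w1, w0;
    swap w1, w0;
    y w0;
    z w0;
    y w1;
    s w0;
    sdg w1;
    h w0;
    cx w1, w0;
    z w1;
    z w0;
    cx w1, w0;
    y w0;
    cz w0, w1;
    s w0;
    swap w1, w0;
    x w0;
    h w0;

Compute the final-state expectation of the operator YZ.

The observable YZ averages to 1.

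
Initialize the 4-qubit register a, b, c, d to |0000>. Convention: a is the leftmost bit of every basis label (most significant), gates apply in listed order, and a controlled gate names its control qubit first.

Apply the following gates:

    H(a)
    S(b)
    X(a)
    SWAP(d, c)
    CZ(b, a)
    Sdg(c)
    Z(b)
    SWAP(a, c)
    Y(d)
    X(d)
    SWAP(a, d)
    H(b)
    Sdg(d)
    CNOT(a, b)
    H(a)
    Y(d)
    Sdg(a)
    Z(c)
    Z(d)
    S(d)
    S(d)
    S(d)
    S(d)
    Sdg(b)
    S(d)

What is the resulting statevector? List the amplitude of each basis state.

The final amplitudes are 0 on |0000>, sqrt(2)*I/4 on |0001>, 0 on |0010>, -sqrt(2)*I/4 on |0011>, 0 on |0100>, sqrt(2)/4 on |0101>, 0 on |0110>, -sqrt(2)/4 on |0111>, 0 on |1000>, sqrt(2)/4 on |1001>, 0 on |1010>, -sqrt(2)/4 on |1011>, 0 on |1100>, -sqrt(2)*I/4 on |1101>, 0 on |1110>, sqrt(2)*I/4 on |1111>. Key observation: steps 20-23 multiply out to the identity, so the circuit reduces to the remaining gates.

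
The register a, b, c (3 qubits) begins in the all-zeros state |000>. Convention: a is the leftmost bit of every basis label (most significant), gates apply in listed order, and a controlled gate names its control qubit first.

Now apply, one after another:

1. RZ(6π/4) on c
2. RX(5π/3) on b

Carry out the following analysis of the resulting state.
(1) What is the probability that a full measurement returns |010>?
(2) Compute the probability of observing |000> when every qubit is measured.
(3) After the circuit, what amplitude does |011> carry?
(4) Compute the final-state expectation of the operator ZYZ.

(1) A full measurement returns |010> with probability 1/4.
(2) A full measurement returns |000> with probability 3/4.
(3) |011> carries amplitude 0 in the final state.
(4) The expectation value of ZYZ is sqrt(3)/2.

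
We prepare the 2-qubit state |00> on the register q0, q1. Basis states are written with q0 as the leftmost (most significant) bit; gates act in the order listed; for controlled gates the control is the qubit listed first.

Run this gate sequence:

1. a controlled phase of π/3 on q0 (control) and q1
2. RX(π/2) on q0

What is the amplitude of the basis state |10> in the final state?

The final state's coefficient on |10> equals -sqrt(2)*I/2.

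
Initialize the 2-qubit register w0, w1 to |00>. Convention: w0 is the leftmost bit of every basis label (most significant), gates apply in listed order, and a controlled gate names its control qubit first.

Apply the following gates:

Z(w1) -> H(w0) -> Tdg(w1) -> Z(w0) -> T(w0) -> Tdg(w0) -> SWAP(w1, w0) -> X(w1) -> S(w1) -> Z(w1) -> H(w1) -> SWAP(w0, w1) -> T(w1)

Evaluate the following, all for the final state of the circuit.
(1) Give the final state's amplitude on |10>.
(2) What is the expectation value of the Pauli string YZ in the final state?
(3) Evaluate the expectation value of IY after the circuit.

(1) The final state's coefficient on |10> equals -1/2 + I/2.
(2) The observable YZ averages to -1.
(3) In the final state, IY has expectation 0.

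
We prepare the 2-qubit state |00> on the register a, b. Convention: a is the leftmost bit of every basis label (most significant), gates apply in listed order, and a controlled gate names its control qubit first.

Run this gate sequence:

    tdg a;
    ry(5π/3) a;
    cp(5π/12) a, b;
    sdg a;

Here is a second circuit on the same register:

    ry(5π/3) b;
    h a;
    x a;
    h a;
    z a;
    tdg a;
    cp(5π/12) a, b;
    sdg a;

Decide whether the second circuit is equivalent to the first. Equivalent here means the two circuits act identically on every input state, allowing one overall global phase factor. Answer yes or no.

No — the two circuits implement different unitaries, even allowing a global phase.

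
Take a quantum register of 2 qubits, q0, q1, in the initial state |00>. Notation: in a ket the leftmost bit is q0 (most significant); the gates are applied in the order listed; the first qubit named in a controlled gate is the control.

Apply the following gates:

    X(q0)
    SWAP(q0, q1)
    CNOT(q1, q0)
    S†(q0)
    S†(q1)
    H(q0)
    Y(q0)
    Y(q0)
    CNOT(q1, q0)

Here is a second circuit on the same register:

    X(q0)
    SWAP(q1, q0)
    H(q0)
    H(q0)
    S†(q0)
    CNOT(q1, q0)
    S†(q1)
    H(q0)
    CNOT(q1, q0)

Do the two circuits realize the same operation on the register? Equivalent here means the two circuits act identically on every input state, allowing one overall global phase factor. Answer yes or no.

No, they are not equivalent — no single phase factor reconciles the two unitaries.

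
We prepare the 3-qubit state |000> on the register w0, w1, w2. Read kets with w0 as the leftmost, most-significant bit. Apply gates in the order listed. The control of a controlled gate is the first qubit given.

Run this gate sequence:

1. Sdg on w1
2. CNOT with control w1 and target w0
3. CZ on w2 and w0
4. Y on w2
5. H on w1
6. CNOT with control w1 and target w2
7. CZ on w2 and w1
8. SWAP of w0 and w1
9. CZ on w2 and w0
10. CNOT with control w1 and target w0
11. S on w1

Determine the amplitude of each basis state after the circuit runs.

After the circuit, the state carries amplitude sqrt(2)*I/2 on |001>, sqrt(2)*I/2 on |100>, and 0 on every other basis state.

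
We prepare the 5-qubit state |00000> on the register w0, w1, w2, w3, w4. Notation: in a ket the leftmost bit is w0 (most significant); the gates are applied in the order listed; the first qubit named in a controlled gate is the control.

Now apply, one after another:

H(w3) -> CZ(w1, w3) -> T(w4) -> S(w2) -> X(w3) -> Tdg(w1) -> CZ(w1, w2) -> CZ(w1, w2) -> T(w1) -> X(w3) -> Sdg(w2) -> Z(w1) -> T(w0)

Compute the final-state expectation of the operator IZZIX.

The expectation value of IZZIX is 0. Key observation: steps 4-11 multiply out to the identity, so the circuit reduces to the remaining gates.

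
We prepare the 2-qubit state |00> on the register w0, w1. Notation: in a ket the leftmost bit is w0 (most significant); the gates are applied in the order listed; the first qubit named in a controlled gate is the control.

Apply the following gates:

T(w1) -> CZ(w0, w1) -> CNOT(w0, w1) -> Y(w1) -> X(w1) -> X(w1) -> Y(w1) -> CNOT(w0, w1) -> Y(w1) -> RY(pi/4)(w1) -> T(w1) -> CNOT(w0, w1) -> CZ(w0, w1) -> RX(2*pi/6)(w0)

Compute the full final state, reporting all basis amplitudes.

The final amplitudes are -I*sqrt(6 - 3*sqrt(2))/4 on |00>, sqrt(3*sqrt(2) + 6)*exp(3*I*pi/4)/4 on |01>, -sqrt(2 - sqrt(2))/4 on |10>, sqrt(sqrt(2) + 2)*exp(I*pi/4)/4 on |11>.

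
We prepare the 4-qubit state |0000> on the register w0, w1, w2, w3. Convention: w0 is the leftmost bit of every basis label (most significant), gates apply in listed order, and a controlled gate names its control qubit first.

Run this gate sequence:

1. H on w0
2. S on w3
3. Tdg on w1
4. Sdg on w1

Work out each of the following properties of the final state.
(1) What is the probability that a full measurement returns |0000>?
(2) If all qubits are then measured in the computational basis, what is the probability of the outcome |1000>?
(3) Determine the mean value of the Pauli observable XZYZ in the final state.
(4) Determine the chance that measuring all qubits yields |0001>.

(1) Outcome |0000> occurs with probability 1/2.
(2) The probability of measuring |1000> is 1/2.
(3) The expectation value of XZYZ is 0.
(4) A full measurement returns |0001> with probability 0.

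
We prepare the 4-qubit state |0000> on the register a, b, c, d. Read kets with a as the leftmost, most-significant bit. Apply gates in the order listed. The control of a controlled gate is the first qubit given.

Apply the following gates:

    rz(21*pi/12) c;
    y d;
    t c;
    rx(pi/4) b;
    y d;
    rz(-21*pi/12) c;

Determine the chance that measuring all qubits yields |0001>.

Outcome |0001> occurs with probability 0.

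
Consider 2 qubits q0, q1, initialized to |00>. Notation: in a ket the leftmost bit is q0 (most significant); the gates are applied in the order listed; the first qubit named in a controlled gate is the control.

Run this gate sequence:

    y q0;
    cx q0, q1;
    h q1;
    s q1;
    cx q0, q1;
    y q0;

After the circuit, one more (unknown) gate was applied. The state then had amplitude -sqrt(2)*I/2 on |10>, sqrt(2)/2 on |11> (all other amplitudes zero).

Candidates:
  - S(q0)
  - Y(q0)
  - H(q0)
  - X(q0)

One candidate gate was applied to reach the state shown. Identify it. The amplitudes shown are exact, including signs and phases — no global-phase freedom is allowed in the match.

The unique candidate consistent with the amplitudes is X(q0).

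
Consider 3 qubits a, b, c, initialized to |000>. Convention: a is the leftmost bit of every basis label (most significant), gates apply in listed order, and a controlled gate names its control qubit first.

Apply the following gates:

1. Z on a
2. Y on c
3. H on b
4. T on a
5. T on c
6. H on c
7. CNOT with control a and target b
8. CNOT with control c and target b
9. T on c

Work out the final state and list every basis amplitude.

After the circuit, the state carries amplitude exp(3*I*pi/4)/2 on |000>, 1/2 on |001>, exp(3*I*pi/4)/2 on |010>, 1/2 on |011>, 0 on |100>, 0 on |101>, 0 on |110>, 0 on |111>.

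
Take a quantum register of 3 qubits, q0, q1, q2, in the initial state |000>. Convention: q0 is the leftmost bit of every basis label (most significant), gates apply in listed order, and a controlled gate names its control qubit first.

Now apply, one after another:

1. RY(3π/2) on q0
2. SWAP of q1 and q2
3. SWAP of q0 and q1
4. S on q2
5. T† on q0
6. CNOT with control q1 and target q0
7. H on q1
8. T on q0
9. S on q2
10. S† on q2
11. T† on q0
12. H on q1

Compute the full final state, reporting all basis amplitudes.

After the circuit, the state carries amplitude -sqrt(2)/2 on |000>, sqrt(2)/2 on |110>, and 0 on every other basis state. Key observation: the block from step 7 through step 12 cancels to the identity and can be dropped.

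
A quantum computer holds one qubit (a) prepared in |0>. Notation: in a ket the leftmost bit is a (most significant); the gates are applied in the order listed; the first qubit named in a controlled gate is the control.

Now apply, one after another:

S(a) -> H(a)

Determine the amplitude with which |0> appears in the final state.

The amplitude on |0> is sqrt(2)/2.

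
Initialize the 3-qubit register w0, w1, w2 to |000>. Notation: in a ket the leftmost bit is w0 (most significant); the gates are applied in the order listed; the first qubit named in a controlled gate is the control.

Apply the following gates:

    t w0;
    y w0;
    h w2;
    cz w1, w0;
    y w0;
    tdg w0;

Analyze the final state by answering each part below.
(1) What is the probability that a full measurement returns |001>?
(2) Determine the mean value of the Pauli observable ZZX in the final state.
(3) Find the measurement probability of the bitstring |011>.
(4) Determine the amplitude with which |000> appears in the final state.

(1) Outcome |001> occurs with probability 1/2.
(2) In the final state, ZZX has expectation 1.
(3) The probability of measuring |011> is 0.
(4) The final state's coefficient on |000> equals sqrt(2)/2.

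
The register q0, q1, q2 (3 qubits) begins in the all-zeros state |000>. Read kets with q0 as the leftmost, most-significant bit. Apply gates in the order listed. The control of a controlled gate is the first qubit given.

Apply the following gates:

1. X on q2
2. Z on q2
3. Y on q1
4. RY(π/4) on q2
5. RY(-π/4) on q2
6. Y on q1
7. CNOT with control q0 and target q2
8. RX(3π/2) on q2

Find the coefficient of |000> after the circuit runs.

|000> carries amplitude sqrt(2)*I/2 in the final state.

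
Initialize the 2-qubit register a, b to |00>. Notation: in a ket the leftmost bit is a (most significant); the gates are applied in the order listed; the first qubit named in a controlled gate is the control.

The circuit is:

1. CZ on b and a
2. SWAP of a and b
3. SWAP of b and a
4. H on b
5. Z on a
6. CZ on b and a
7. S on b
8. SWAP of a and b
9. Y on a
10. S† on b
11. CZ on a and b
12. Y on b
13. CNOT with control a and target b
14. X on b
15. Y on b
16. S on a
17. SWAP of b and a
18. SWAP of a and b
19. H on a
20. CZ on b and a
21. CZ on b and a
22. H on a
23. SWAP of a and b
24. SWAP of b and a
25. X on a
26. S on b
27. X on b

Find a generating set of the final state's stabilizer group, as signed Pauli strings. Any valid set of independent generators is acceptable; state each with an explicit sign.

The stabilizer group can be generated by -XY, -ZZ, among other valid generating sets.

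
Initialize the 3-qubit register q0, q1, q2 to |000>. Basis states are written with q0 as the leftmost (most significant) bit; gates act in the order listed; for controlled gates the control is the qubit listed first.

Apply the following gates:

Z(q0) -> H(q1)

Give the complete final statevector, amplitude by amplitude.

After the circuit, the state carries amplitude sqrt(2)/2 on |000>, sqrt(2)/2 on |010>, and 0 on every other basis state.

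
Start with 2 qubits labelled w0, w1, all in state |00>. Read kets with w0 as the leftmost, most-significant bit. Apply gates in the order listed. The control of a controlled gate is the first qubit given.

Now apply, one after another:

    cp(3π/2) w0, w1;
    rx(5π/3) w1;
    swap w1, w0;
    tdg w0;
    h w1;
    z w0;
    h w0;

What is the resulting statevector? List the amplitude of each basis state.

After the circuit, the state carries amplitude -sqrt(3)/4 + exp(I*pi/4)/4 on |00>, -sqrt(3)/4 + exp(I*pi/4)/4 on |01>, -sqrt(3)/4 - exp(I*pi/4)/4 on |10>, -sqrt(3)/4 - exp(I*pi/4)/4 on |11>.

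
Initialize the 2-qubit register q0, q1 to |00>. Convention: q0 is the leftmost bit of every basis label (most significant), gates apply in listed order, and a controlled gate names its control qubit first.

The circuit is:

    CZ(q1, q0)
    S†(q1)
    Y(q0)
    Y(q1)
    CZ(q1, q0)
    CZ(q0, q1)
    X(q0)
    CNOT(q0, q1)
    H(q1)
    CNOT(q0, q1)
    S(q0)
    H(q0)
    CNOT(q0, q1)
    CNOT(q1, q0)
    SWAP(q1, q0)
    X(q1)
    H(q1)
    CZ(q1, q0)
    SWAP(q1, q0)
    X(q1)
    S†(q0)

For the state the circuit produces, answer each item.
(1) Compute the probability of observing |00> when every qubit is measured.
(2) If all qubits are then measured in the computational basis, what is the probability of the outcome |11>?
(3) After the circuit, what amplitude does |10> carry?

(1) Outcome |00> occurs with probability 0.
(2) Outcome |11> occurs with probability 1/2.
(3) The final state's coefficient on |10> equals sqrt(2)*I/2.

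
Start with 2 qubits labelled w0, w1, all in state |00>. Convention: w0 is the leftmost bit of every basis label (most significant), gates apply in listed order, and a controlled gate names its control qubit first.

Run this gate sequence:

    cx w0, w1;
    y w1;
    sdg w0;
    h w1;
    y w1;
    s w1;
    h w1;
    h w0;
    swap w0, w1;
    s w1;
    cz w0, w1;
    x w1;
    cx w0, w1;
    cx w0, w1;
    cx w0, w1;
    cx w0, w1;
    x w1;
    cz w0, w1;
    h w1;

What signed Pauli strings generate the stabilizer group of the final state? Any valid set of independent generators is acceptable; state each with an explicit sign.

The final state is stabilized by the group generated by -YI, -IY; other independent generating sets are equally valid. Key observation: the block from step 11 through step 18 cancels to the identity and can be dropped.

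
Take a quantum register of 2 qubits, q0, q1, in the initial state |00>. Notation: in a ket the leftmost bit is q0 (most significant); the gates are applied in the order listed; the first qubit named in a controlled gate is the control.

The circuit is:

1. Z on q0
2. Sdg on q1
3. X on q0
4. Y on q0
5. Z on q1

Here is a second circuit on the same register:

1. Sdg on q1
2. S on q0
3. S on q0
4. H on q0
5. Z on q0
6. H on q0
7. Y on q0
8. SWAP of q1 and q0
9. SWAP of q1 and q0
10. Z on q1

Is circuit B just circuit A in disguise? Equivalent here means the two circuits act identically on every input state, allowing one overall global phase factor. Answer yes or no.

Yes: on every input state the two circuits agree up to one overall phase factor.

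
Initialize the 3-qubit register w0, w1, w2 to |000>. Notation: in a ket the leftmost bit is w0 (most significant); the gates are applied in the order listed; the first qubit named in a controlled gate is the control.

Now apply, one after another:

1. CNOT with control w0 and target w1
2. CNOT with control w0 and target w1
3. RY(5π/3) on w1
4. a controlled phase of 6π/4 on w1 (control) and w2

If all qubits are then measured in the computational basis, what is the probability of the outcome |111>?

The probability of measuring |111> is 0. Key observation: gates 1-2 undo each other exactly, leaving only the rest of the circuit to track.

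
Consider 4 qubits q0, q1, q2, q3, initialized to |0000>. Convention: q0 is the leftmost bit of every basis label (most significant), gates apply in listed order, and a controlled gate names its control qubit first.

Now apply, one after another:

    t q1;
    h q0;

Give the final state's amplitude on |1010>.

|1010> carries amplitude 0 in the final state.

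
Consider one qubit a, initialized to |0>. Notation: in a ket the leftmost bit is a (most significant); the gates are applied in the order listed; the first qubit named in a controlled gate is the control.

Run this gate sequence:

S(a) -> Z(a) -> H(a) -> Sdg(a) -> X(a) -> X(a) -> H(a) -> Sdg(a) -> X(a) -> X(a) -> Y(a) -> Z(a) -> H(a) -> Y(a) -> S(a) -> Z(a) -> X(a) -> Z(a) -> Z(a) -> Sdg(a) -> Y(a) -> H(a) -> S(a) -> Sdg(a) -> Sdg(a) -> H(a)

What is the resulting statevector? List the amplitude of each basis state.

After the circuit, the state carries amplitude sqrt(2)/2 on |0>, -sqrt(2)*I/2 on |1>.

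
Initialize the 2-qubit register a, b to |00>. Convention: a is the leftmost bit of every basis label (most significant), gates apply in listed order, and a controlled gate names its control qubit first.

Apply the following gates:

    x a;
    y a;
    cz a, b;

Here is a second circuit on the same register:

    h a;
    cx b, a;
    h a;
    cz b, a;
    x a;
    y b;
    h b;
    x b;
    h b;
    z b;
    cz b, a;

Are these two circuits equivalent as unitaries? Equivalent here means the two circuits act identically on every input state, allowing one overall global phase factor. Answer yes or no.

No, they are not equivalent — no single phase factor reconciles the two unitaries.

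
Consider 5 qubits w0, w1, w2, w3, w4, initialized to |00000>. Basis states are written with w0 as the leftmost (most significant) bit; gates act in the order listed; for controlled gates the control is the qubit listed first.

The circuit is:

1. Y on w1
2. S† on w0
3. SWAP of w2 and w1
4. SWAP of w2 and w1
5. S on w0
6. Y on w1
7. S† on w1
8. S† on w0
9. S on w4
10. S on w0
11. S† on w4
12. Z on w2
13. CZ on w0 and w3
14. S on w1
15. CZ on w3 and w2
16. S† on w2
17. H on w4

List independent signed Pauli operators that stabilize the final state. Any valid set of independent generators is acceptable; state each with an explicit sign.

The final state is stabilized by the group generated by +IIIIX, +ZIIII, +IZIII, +IIZII, +IIIZI; other independent generating sets are equally valid.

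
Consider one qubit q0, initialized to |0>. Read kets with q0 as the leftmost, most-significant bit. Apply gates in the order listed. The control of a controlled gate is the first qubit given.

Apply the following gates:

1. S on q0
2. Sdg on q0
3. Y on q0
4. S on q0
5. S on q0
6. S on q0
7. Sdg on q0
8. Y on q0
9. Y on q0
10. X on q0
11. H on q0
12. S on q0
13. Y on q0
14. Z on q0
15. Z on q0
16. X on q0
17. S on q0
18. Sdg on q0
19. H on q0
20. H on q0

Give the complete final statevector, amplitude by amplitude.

The final amplitudes are sqrt(2)/2 on |0>, -sqrt(2)*I/2 on |1>.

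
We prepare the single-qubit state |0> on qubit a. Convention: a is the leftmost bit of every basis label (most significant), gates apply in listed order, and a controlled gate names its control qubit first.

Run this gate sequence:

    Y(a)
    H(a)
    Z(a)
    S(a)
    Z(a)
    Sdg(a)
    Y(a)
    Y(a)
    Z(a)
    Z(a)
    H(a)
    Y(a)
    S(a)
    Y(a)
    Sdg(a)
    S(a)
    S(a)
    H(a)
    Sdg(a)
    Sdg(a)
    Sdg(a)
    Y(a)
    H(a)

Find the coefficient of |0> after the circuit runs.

The final state's coefficient on |0> equals 1/2 - I/2.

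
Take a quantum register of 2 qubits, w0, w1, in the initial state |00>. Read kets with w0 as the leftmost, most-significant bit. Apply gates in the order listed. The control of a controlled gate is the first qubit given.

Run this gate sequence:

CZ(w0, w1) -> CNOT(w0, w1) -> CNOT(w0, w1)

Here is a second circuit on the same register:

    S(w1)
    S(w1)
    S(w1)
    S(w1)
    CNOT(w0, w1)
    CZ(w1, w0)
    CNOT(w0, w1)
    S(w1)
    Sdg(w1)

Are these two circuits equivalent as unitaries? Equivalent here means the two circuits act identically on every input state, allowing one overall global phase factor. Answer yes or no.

No: there is an input state on which the two circuits produce genuinely different outputs (not merely differing by a phase).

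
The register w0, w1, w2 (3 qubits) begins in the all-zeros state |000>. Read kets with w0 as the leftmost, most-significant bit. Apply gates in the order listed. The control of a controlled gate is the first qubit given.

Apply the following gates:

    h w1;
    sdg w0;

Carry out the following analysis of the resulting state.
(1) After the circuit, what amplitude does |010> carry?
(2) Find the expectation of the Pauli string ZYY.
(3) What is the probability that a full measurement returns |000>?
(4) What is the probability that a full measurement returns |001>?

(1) The amplitude on |010> is sqrt(2)/2.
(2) The expectation value of ZYY is 0.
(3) A full measurement returns |000> with probability 1/2.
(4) A full measurement returns |001> with probability 0.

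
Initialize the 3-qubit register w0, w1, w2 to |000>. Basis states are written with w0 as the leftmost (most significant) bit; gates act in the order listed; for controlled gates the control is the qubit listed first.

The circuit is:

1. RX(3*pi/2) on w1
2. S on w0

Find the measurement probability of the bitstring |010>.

Outcome |010> occurs with probability 1/2.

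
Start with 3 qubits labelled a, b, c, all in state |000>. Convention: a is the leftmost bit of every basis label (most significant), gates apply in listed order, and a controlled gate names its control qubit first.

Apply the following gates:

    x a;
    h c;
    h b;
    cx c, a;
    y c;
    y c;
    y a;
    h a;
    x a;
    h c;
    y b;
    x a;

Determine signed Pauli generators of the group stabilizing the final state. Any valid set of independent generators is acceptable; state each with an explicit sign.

The stabilizer group can be generated by +XIX, -IXI, -ZIZ, among other valid generating sets.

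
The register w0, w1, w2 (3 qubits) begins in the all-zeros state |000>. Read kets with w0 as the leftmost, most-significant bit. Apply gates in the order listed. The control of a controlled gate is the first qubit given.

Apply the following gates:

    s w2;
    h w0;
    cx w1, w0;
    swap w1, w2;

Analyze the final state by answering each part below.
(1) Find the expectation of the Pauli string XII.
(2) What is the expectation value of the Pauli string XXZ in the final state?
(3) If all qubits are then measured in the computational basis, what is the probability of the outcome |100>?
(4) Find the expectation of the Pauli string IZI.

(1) The observable XII averages to 1.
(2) In the final state, XXZ has expectation 0.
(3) Outcome |100> occurs with probability 1/2.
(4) The expectation value of IZI is 1.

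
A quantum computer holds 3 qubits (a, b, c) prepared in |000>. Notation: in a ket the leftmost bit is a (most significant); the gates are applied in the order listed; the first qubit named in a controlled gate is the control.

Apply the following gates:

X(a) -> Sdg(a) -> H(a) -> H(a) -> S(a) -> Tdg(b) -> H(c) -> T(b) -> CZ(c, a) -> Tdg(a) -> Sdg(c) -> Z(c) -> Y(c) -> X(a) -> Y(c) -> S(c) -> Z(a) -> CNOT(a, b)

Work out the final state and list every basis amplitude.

The resulting statevector has amplitude -sqrt(2)*exp(3*I*pi/4)/2 on |000>, -sqrt(2)*exp(3*I*pi/4)/2 on |001>, and 0 on every other basis state. Key observation: steps 2-5 multiply out to the identity, so the circuit reduces to the remaining gates.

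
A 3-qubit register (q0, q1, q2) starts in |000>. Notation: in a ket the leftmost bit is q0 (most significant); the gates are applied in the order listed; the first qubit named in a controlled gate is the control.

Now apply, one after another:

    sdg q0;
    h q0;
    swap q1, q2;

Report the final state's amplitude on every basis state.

After the circuit, the state carries amplitude sqrt(2)/2 on |000>, sqrt(2)/2 on |100>, and 0 on every other basis state.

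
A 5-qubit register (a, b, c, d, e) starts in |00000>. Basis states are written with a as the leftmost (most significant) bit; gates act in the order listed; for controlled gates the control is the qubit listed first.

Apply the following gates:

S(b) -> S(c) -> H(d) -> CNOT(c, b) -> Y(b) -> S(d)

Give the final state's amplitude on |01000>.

The final state's coefficient on |01000> equals sqrt(2)*I/2.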